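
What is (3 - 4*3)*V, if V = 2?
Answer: -18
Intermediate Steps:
(3 - 4*3)*V = (3 - 4*3)*2 = (3 - 12)*2 = -9*2 = -18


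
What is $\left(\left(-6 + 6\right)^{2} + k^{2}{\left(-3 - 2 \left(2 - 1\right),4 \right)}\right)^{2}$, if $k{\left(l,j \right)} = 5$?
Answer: $625$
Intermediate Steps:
$\left(\left(-6 + 6\right)^{2} + k^{2}{\left(-3 - 2 \left(2 - 1\right),4 \right)}\right)^{2} = \left(\left(-6 + 6\right)^{2} + 5^{2}\right)^{2} = \left(0^{2} + 25\right)^{2} = \left(0 + 25\right)^{2} = 25^{2} = 625$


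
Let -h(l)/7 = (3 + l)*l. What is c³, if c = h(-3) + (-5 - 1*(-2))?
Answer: -27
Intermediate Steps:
h(l) = -7*l*(3 + l) (h(l) = -7*(3 + l)*l = -7*l*(3 + l))
c = -3 (c = -7*(-3)*(3 - 3) + (-5 - 1*(-2)) = -7*(-3)*0 + (-5 + 2) = 0 - 3 = -3)
c³ = (-3)³ = -27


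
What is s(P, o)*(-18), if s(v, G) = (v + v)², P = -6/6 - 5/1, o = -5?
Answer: -2592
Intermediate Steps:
P = -6 (P = -6*⅙ - 5*1 = -1 - 5 = -6)
s(v, G) = 4*v² (s(v, G) = (2*v)² = 4*v²)
s(P, o)*(-18) = (4*(-6)²)*(-18) = (4*36)*(-18) = 144*(-18) = -2592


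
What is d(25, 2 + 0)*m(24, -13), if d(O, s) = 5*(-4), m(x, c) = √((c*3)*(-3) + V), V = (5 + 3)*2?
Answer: -20*√133 ≈ -230.65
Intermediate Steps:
V = 16 (V = 8*2 = 16)
m(x, c) = √(16 - 9*c) (m(x, c) = √((c*3)*(-3) + 16) = √((3*c)*(-3) + 16) = √(-9*c + 16) = √(16 - 9*c))
d(O, s) = -20
d(25, 2 + 0)*m(24, -13) = -20*√(16 - 9*(-13)) = -20*√(16 + 117) = -20*√133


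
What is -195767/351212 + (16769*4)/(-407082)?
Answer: -51625559003/71486041692 ≈ -0.72218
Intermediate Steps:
-195767/351212 + (16769*4)/(-407082) = -195767*1/351212 + 67076*(-1/407082) = -195767/351212 - 33538/203541 = -51625559003/71486041692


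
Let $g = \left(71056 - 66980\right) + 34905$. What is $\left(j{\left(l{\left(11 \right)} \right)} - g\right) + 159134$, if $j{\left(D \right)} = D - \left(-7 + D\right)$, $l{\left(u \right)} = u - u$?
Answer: $120160$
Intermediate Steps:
$l{\left(u \right)} = 0$
$g = 38981$ ($g = 4076 + 34905 = 38981$)
$j{\left(D \right)} = 7$
$\left(j{\left(l{\left(11 \right)} \right)} - g\right) + 159134 = \left(7 - 38981\right) + 159134 = -38974 + 159134 = 120160$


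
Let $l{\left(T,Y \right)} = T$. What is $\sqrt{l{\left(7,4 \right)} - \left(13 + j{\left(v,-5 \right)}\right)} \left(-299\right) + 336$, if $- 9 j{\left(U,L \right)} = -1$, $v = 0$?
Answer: $336 - \frac{299 i \sqrt{55}}{3} \approx 336.0 - 739.15 i$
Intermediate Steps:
$j{\left(U,L \right)} = \frac{1}{9}$ ($j{\left(U,L \right)} = \left(- \frac{1}{9}\right) \left(-1\right) = \frac{1}{9}$)
$\sqrt{l{\left(7,4 \right)} - \left(13 + j{\left(v,-5 \right)}\right)} \left(-299\right) + 336 = \sqrt{7 - \frac{118}{9}} \left(-299\right) + 336 = \sqrt{- \frac{55}{9}} \left(-299\right) + 336 = \frac{i \sqrt{55}}{3} \left(-299\right) + 336 = - \frac{299 i \sqrt{55}}{3} + 336 = 336 - \frac{299 i \sqrt{55}}{3}$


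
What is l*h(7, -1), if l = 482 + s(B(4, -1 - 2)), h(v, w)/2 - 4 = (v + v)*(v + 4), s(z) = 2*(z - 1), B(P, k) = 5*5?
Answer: 167480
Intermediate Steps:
B(P, k) = 25
s(z) = -2 + 2*z (s(z) = 2*(-1 + z) = -2 + 2*z)
h(v, w) = 8 + 4*v*(4 + v) (h(v, w) = 8 + 2*((v + v)*(v + 4)) = 8 + 2*((2*v)*(4 + v)) = 8 + 2*(2*v*(4 + v)) = 8 + 4*v*(4 + v))
l = 530 (l = 482 + (-2 + 2*25) = 482 + (-2 + 50) = 482 + 48 = 530)
l*h(7, -1) = 530*(8 + 4*7**2 + 16*7) = 530*(8 + 4*49 + 112) = 530*(8 + 196 + 112) = 530*316 = 167480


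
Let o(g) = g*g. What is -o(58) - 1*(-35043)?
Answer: 31679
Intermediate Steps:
o(g) = g²
-o(58) - 1*(-35043) = -1*58² - 1*(-35043) = -1*3364 + 35043 = -3364 + 35043 = 31679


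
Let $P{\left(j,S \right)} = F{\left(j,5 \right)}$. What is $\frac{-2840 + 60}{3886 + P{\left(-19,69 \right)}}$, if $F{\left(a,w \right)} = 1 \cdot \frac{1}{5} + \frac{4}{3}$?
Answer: $- \frac{41700}{58313} \approx -0.71511$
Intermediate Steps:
$F{\left(a,w \right)} = \frac{23}{15}$ ($F{\left(a,w \right)} = 1 \cdot \frac{1}{5} + 4 \cdot \frac{1}{3} = \frac{1}{5} + \frac{4}{3} = \frac{23}{15}$)
$P{\left(j,S \right)} = \frac{23}{15}$
$\frac{-2840 + 60}{3886 + P{\left(-19,69 \right)}} = \frac{-2840 + 60}{3886 + \frac{23}{15}} = - \frac{2780}{\frac{58313}{15}} = \left(-2780\right) \frac{15}{58313} = - \frac{41700}{58313}$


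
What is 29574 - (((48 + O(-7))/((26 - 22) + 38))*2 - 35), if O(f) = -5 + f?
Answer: 207251/7 ≈ 29607.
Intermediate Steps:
29574 - (((48 + O(-7))/((26 - 22) + 38))*2 - 35) = 29574 - (((48 + (-5 - 7))/((26 - 22) + 38))*2 - 35) = 29574 - (((48 - 12)/(4 + 38))*2 - 35) = 29574 - ((36/42)*2 - 35) = 29574 - ((36*(1/42))*2 - 35) = 29574 - ((6/7)*2 - 35) = 29574 - (12/7 - 35) = 29574 - 1*(-233/7) = 29574 + 233/7 = 207251/7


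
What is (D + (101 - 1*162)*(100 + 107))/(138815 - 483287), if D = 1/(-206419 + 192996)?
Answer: 84746111/2311923828 ≈ 0.036656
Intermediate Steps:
D = -1/13423 (D = 1/(-13423) = -1/13423 ≈ -7.4499e-5)
(D + (101 - 1*162)*(100 + 107))/(138815 - 483287) = (-1/13423 + (101 - 1*162)*(100 + 107))/(138815 - 483287) = (-1/13423 + (101 - 162)*207)/(-344472) = (-1/13423 - 61*207)*(-1/344472) = (-1/13423 - 12627)*(-1/344472) = -169492222/13423*(-1/344472) = 84746111/2311923828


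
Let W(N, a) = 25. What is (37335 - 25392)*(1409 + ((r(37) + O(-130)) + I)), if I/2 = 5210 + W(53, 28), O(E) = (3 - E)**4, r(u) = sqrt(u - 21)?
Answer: 3737115229572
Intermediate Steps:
r(u) = sqrt(-21 + u)
I = 10470 (I = 2*(5210 + 25) = 2*5235 = 10470)
(37335 - 25392)*(1409 + ((r(37) + O(-130)) + I)) = (37335 - 25392)*(1409 + ((sqrt(-21 + 37) + (-3 - 130)**4) + 10470)) = 11943*(1409 + ((sqrt(16) + (-133)**4) + 10470)) = 11943*(1409 + ((4 + 312900721) + 10470)) = 11943*(1409 + (312900725 + 10470)) = 11943*(1409 + 312911195) = 11943*312912604 = 3737115229572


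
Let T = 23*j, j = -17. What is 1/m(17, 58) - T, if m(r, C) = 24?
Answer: 9385/24 ≈ 391.04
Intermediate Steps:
T = -391 (T = 23*(-17) = -391)
1/m(17, 58) - T = 1/24 - 1*(-391) = 1/24 + 391 = 9385/24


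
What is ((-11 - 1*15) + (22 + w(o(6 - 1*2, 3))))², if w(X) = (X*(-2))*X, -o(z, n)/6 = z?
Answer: 1336336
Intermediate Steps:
o(z, n) = -6*z
w(X) = -2*X² (w(X) = (-2*X)*X = -2*X²)
((-11 - 1*15) + (22 + w(o(6 - 1*2, 3))))² = ((-11 - 1*15) + (22 - 2*36*(6 - 1*2)²))² = ((-11 - 15) + (22 - 2*36*(6 - 2)²))² = (-26 + (22 - 2*(-6*4)²))² = (-26 + (22 - 2*(-24)²))² = (-26 + (22 - 2*576))² = (-26 + (22 - 1152))² = (-26 - 1130)² = (-1156)² = 1336336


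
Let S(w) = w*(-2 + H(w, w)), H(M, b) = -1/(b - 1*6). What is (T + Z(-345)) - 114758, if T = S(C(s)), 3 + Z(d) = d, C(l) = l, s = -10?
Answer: -920693/8 ≈ -1.1509e+5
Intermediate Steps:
Z(d) = -3 + d
H(M, b) = -1/(-6 + b) (H(M, b) = -1/(b - 6) = -1/(-6 + b))
S(w) = w*(-2 - 1/(-6 + w))
T = 155/8 (T = -10*(11 - 2*(-10))/(-6 - 10) = -10*(11 + 20)/(-16) = -10*(-1/16)*31 = 155/8 ≈ 19.375)
(T + Z(-345)) - 114758 = (155/8 + (-3 - 345)) - 114758 = (155/8 - 348) - 114758 = -2629/8 - 114758 = -920693/8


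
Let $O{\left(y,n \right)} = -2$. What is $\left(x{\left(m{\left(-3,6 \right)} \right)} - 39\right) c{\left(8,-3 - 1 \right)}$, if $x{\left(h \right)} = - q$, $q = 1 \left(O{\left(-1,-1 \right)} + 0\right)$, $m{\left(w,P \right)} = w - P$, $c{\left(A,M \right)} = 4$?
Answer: $-148$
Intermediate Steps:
$q = -2$ ($q = 1 \left(-2 + 0\right) = 1 \left(-2\right) = -2$)
$x{\left(h \right)} = 2$ ($x{\left(h \right)} = \left(-1\right) \left(-2\right) = 2$)
$\left(x{\left(m{\left(-3,6 \right)} \right)} - 39\right) c{\left(8,-3 - 1 \right)} = \left(2 - 39\right) 4 = \left(-37\right) 4 = -148$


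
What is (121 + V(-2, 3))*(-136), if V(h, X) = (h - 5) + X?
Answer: -15912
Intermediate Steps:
V(h, X) = -5 + X + h (V(h, X) = (-5 + h) + X = -5 + X + h)
(121 + V(-2, 3))*(-136) = (121 + (-5 + 3 - 2))*(-136) = (121 - 4)*(-136) = 117*(-136) = -15912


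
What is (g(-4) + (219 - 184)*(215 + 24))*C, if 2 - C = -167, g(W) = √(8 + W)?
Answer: 1414023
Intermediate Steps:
C = 169 (C = 2 - 1*(-167) = 2 + 167 = 169)
(g(-4) + (219 - 184)*(215 + 24))*C = (√(8 - 4) + (219 - 184)*(215 + 24))*169 = (√4 + 35*239)*169 = (2 + 8365)*169 = 8367*169 = 1414023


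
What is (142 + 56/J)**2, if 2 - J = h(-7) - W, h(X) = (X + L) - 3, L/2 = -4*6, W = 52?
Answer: 81225/4 ≈ 20306.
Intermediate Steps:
L = -48 (L = 2*(-4*6) = 2*(-24) = -48)
h(X) = -51 + X (h(X) = (X - 48) - 3 = (-48 + X) - 3 = -51 + X)
J = 112 (J = 2 - ((-51 - 7) - 1*52) = 2 - (-58 - 52) = 2 - 1*(-110) = 2 + 110 = 112)
(142 + 56/J)**2 = (142 + 56/112)**2 = (142 + 56*(1/112))**2 = (142 + 1/2)**2 = (285/2)**2 = 81225/4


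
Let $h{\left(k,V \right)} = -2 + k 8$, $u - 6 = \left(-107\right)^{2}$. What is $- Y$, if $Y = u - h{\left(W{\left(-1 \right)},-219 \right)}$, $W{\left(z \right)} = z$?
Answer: $-11465$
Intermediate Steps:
$u = 11455$ ($u = 6 + \left(-107\right)^{2} = 6 + 11449 = 11455$)
$h{\left(k,V \right)} = -2 + 8 k$
$Y = 11465$ ($Y = 11455 - \left(-2 + 8 \left(-1\right)\right) = 11455 - \left(-2 - 8\right) = 11455 - -10 = 11455 + 10 = 11465$)
$- Y = \left(-1\right) 11465 = -11465$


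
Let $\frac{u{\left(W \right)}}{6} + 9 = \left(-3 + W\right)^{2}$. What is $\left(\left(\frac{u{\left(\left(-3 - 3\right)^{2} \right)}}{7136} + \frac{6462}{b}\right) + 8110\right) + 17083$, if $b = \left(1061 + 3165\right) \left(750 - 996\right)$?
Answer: $\frac{486724995784}{19319159} \approx 25194.0$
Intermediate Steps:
$b = -1039596$ ($b = 4226 \left(-246\right) = -1039596$)
$u{\left(W \right)} = -54 + 6 \left(-3 + W\right)^{2}$
$\left(\left(\frac{u{\left(\left(-3 - 3\right)^{2} \right)}}{7136} + \frac{6462}{b}\right) + 8110\right) + 17083 = \left(\left(\frac{6 \left(-3 - 3\right)^{2} \left(-6 + \left(-3 - 3\right)^{2}\right)}{7136} + \frac{6462}{-1039596}\right) + 8110\right) + 17083 = \left(\left(6 \left(-6\right)^{2} \left(-6 + \left(-6\right)^{2}\right) \frac{1}{7136} + 6462 \left(- \frac{1}{1039596}\right)\right) + 8110\right) + 17083 = \left(\left(6 \cdot 36 \left(-6 + 36\right) \frac{1}{7136} - \frac{1077}{173266}\right) + 8110\right) + 17083 = \left(\left(6 \cdot 36 \cdot 30 \cdot \frac{1}{7136} - \frac{1077}{173266}\right) + 8110\right) + 17083 = \left(\left(6480 \cdot \frac{1}{7136} - \frac{1077}{173266}\right) + 8110\right) + 17083 = \left(\left(\frac{405}{446} - \frac{1077}{173266}\right) + 8110\right) + 17083 = \left(\frac{17423097}{19319159} + 8110\right) + 17083 = \frac{156695802587}{19319159} + 17083 = \frac{486724995784}{19319159}$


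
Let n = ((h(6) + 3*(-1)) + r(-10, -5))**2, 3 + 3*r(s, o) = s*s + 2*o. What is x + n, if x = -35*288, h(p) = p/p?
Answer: -9351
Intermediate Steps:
h(p) = 1
x = -10080
r(s, o) = -1 + s**2/3 + 2*o/3 (r(s, o) = -1 + (s*s + 2*o)/3 = -1 + (s**2 + 2*o)/3 = -1 + (s**2/3 + 2*o/3) = -1 + s**2/3 + 2*o/3)
n = 729 (n = ((1 + 3*(-1)) + (-1 + (1/3)*(-10)**2 + (2/3)*(-5)))**2 = ((1 - 3) + (-1 + (1/3)*100 - 10/3))**2 = (-2 + (-1 + 100/3 - 10/3))**2 = (-2 + 29)**2 = 27**2 = 729)
x + n = -10080 + 729 = -9351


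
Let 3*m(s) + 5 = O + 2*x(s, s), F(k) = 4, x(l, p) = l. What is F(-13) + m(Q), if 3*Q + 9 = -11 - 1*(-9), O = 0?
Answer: -⅑ ≈ -0.11111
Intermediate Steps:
Q = -11/3 (Q = -3 + (-11 - 1*(-9))/3 = -3 + (-11 + 9)/3 = -3 + (⅓)*(-2) = -3 - ⅔ = -11/3 ≈ -3.6667)
m(s) = -5/3 + 2*s/3 (m(s) = -5/3 + (0 + 2*s)/3 = -5/3 + (2*s)/3 = -5/3 + 2*s/3)
F(-13) + m(Q) = 4 + (-5/3 + (⅔)*(-11/3)) = 4 + (-5/3 - 22/9) = 4 - 37/9 = -⅑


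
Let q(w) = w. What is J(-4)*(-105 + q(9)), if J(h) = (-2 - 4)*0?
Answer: 0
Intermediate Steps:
J(h) = 0 (J(h) = -6*0 = 0)
J(-4)*(-105 + q(9)) = 0*(-105 + 9) = 0*(-96) = 0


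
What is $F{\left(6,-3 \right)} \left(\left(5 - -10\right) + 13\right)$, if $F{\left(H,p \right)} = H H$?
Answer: $1008$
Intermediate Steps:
$F{\left(H,p \right)} = H^{2}$
$F{\left(6,-3 \right)} \left(\left(5 - -10\right) + 13\right) = 6^{2} \left(\left(5 - -10\right) + 13\right) = 36 \left(\left(5 + 10\right) + 13\right) = 36 \left(15 + 13\right) = 36 \cdot 28 = 1008$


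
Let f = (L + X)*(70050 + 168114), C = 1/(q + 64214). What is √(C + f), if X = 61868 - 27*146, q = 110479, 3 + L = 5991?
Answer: √464540004831462658797/174693 ≈ 1.2338e+5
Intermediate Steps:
L = 5988 (L = -3 + 5991 = 5988)
X = 57926 (X = 61868 - 1*3942 = 61868 - 3942 = 57926)
C = 1/174693 (C = 1/(110479 + 64214) = 1/174693 ≈ 5.7243e-6)
f = 15222013896 (f = (5988 + 57926)*(70050 + 168114) = 63914*238164 = 15222013896)
√(C + f) = √(1/174693 + 15222013896) = √(2659179273533929/174693) = √464540004831462658797/174693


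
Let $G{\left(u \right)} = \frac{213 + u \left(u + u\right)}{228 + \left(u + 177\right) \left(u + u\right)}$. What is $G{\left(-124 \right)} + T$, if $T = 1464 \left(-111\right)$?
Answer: $- \frac{2098932629}{12916} \approx -1.6251 \cdot 10^{5}$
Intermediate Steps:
$T = -162504$
$G{\left(u \right)} = \frac{213 + 2 u^{2}}{228 + 2 u \left(177 + u\right)}$ ($G{\left(u \right)} = \frac{213 + u 2 u}{228 + \left(177 + u\right) 2 u} = \frac{213 + 2 u^{2}}{228 + 2 u \left(177 + u\right)}$)
$G{\left(-124 \right)} + T = \frac{\frac{213}{2} + \left(-124\right)^{2}}{114 + \left(-124\right)^{2} + 177 \left(-124\right)} - 162504 = \frac{\frac{213}{2} + 15376}{114 + 15376 - 21948} - 162504 = \frac{1}{-6458} \cdot \frac{30965}{2} - 162504 = \left(- \frac{1}{6458}\right) \frac{30965}{2} - 162504 = - \frac{30965}{12916} - 162504 = - \frac{2098932629}{12916}$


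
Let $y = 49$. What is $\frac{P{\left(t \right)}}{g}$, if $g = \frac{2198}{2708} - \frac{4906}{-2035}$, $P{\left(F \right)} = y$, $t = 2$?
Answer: $\frac{12274010}{807199} \approx 15.206$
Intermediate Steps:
$P{\left(F \right)} = 49$
$g = \frac{807199}{250490}$ ($g = 2198 \cdot \frac{1}{2708} - - \frac{446}{185} = \frac{1099}{1354} + \frac{446}{185} = \frac{807199}{250490} \approx 3.2225$)
$\frac{P{\left(t \right)}}{g} = \frac{49}{\frac{807199}{250490}} = 49 \cdot \frac{250490}{807199} = \frac{12274010}{807199}$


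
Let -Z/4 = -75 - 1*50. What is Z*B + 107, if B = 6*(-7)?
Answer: -20893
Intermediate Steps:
B = -42
Z = 500 (Z = -4*(-75 - 1*50) = -4*(-75 - 50) = -4*(-125) = 500)
Z*B + 107 = 500*(-42) + 107 = -21000 + 107 = -20893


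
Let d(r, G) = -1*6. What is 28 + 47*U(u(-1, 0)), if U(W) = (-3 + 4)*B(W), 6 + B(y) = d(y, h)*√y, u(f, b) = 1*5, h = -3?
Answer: -254 - 282*√5 ≈ -884.57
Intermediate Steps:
d(r, G) = -6
u(f, b) = 5
B(y) = -6 - 6*√y
U(W) = -6 - 6*√W (U(W) = (-3 + 4)*(-6 - 6*√W) = 1*(-6 - 6*√W) = -6 - 6*√W)
28 + 47*U(u(-1, 0)) = 28 + 47*(-6 - 6*√5) = 28 + (-282 - 282*√5) = -254 - 282*√5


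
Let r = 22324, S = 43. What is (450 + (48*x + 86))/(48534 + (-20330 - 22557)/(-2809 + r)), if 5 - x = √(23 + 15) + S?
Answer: -25135320/947098123 - 936720*√38/947098123 ≈ -0.032636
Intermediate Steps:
x = -38 - √38 (x = 5 - (√(23 + 15) + 43) = 5 - (√38 + 43) = 5 - (43 + √38) = 5 + (-43 - √38) = -38 - √38 ≈ -44.164)
(450 + (48*x + 86))/(48534 + (-20330 - 22557)/(-2809 + r)) = (450 + (48*(-38 - √38) + 86))/(48534 + (-20330 - 22557)/(-2809 + 22324)) = (450 + ((-1824 - 48*√38) + 86))/(48534 - 42887/19515) = (450 + (-1738 - 48*√38))/(48534 - 42887*1/19515) = (-1288 - 48*√38)/(48534 - 42887/19515) = (-1288 - 48*√38)/(947098123/19515) = (-1288 - 48*√38)*(19515/947098123) = -25135320/947098123 - 936720*√38/947098123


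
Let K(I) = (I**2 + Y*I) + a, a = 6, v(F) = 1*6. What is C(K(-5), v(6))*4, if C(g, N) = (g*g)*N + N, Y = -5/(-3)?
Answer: 37064/3 ≈ 12355.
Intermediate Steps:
v(F) = 6
Y = 5/3 (Y = -5*(-1/3) = 5/3 ≈ 1.6667)
K(I) = 6 + I**2 + 5*I/3 (K(I) = (I**2 + 5*I/3) + 6 = 6 + I**2 + 5*I/3)
C(g, N) = N + N*g**2 (C(g, N) = g**2*N + N = N*g**2 + N = N + N*g**2)
C(K(-5), v(6))*4 = (6*(1 + (6 + (-5)**2 + (5/3)*(-5))**2))*4 = (6*(1 + (6 + 25 - 25/3)**2))*4 = (6*(1 + (68/3)**2))*4 = (6*(1 + 4624/9))*4 = (6*(4633/9))*4 = (9266/3)*4 = 37064/3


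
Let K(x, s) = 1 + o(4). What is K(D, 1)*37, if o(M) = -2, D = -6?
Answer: -37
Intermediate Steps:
K(x, s) = -1 (K(x, s) = 1 - 2 = -1)
K(D, 1)*37 = -1*37 = -37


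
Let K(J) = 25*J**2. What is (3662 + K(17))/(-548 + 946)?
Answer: 10887/398 ≈ 27.354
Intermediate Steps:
(3662 + K(17))/(-548 + 946) = (3662 + 25*17**2)/(-548 + 946) = (3662 + 25*289)/398 = (3662 + 7225)*(1/398) = 10887*(1/398) = 10887/398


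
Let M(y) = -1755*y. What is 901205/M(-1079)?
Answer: 180241/378729 ≈ 0.47591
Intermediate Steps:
901205/M(-1079) = 901205/((-1755*(-1079))) = 901205/1893645 = 901205*(1/1893645) = 180241/378729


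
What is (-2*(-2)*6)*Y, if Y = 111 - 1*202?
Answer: -2184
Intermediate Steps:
Y = -91 (Y = 111 - 202 = -91)
(-2*(-2)*6)*Y = (-2*(-2)*6)*(-91) = (4*6)*(-91) = 24*(-91) = -2184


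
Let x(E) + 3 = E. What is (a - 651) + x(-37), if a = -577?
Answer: -1268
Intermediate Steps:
x(E) = -3 + E
(a - 651) + x(-37) = (-577 - 651) + (-3 - 37) = -1228 - 40 = -1268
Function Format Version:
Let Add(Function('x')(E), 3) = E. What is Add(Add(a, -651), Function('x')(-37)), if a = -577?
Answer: -1268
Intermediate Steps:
Function('x')(E) = Add(-3, E)
Add(Add(a, -651), Function('x')(-37)) = Add(Add(-577, -651), Add(-3, -37)) = Add(-1228, -40) = -1268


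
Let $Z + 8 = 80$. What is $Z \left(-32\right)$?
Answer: $-2304$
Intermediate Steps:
$Z = 72$ ($Z = -8 + 80 = 72$)
$Z \left(-32\right) = 72 \left(-32\right) = -2304$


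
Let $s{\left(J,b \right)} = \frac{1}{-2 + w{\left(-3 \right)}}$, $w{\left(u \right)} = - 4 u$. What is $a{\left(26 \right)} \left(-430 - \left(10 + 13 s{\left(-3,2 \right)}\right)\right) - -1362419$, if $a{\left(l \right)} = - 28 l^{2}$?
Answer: $\frac{48576727}{5} \approx 9.7153 \cdot 10^{6}$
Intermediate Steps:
$s{\left(J,b \right)} = \frac{1}{10}$ ($s{\left(J,b \right)} = \frac{1}{-2 - -12} = \frac{1}{-2 + 12} = \frac{1}{10}$)
$a{\left(26 \right)} \left(-430 - \left(10 + 13 s{\left(-3,2 \right)}\right)\right) - -1362419 = - 28 \cdot 26^{2} \left(-430 - \frac{113}{10}\right) - -1362419 = \left(-28\right) 676 \left(-430 - \frac{113}{10}\right) + 1362419 = - 18928 \left(-430 - \frac{113}{10}\right) + 1362419 = \left(-18928\right) \left(- \frac{4413}{10}\right) + 1362419 = \frac{41764632}{5} + 1362419 = \frac{48576727}{5}$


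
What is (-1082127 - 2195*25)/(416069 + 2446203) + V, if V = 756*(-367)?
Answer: -397072113973/1431136 ≈ -2.7745e+5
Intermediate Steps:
V = -277452
(-1082127 - 2195*25)/(416069 + 2446203) + V = (-1082127 - 2195*25)/(416069 + 2446203) - 277452 = (-1082127 - 54875)/2862272 - 277452 = -1137002*1/2862272 - 277452 = -568501/1431136 - 277452 = -397072113973/1431136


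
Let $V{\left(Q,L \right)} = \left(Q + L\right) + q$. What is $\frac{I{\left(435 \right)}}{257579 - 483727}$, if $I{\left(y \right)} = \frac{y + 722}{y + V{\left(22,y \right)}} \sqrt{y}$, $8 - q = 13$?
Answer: $- \frac{89 \sqrt{435}}{15430252} \approx -0.0001203$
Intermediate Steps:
$q = -5$ ($q = 8 - 13 = -5$)
$V{\left(Q,L \right)} = -5 + L + Q$ ($V{\left(Q,L \right)} = \left(Q + L\right) - 5 = \left(L + Q\right) - 5 = -5 + L + Q$)
$I{\left(y \right)} = \frac{\sqrt{y} \left(722 + y\right)}{17 + 2 y}$ ($I{\left(y \right)} = \frac{y + 722}{y + \left(-5 + y + 22\right)} \sqrt{y} = \frac{722 + y}{y + \left(17 + y\right)} \sqrt{y} = \frac{722 + y}{17 + 2 y} \sqrt{y} = \frac{\sqrt{y} \left(722 + y\right)}{17 + 2 y}$)
$\frac{I{\left(435 \right)}}{257579 - 483727} = \frac{\sqrt{435} \frac{1}{17 + 2 \cdot 435} \left(722 + 435\right)}{257579 - 483727} = \frac{\sqrt{435} \frac{1}{17 + 870} \cdot 1157}{257579 - 483727} = \frac{\sqrt{435} \cdot \frac{1}{887} \cdot 1157}{-226148} = \sqrt{435} \cdot \frac{1}{887} \cdot 1157 \left(- \frac{1}{226148}\right) = \frac{1157 \sqrt{435}}{887} \left(- \frac{1}{226148}\right) = - \frac{89 \sqrt{435}}{15430252}$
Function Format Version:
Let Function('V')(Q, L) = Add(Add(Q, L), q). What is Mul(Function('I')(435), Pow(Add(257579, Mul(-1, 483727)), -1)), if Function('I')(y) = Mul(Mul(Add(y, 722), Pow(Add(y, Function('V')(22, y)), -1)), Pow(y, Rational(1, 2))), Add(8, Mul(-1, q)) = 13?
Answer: Mul(Rational(-89, 15430252), Pow(435, Rational(1, 2))) ≈ -0.00012030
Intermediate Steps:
q = -5 (q = Add(8, Mul(-1, 13)) = Add(8, -13) = -5)
Function('V')(Q, L) = Add(-5, L, Q) (Function('V')(Q, L) = Add(Add(Q, L), -5) = Add(Add(L, Q), -5) = Add(-5, L, Q))
Function('I')(y) = Mul(Pow(y, Rational(1, 2)), Pow(Add(17, Mul(2, y)), -1), Add(722, y)) (Function('I')(y) = Mul(Mul(Add(y, 722), Pow(Add(y, Add(-5, y, 22)), -1)), Pow(y, Rational(1, 2))) = Mul(Mul(Add(722, y), Pow(Add(y, Add(17, y)), -1)), Pow(y, Rational(1, 2))) = Mul(Mul(Add(722, y), Pow(Add(17, Mul(2, y)), -1)), Pow(y, Rational(1, 2))) = Mul(Mul(Pow(Add(17, Mul(2, y)), -1), Add(722, y)), Pow(y, Rational(1, 2))) = Mul(Pow(y, Rational(1, 2)), Pow(Add(17, Mul(2, y)), -1), Add(722, y)))
Mul(Function('I')(435), Pow(Add(257579, Mul(-1, 483727)), -1)) = Mul(Mul(Pow(435, Rational(1, 2)), Pow(Add(17, Mul(2, 435)), -1), Add(722, 435)), Pow(Add(257579, Mul(-1, 483727)), -1)) = Mul(Mul(Pow(435, Rational(1, 2)), Pow(Add(17, 870), -1), 1157), Pow(Add(257579, -483727), -1)) = Mul(Mul(Pow(435, Rational(1, 2)), Pow(887, -1), 1157), Pow(-226148, -1)) = Mul(Mul(Pow(435, Rational(1, 2)), Rational(1, 887), 1157), Rational(-1, 226148)) = Mul(Mul(Rational(1157, 887), Pow(435, Rational(1, 2))), Rational(-1, 226148)) = Mul(Rational(-89, 15430252), Pow(435, Rational(1, 2)))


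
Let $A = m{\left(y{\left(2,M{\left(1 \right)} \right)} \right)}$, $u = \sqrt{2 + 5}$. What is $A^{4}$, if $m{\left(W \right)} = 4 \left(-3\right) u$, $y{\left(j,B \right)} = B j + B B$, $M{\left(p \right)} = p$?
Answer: $1016064$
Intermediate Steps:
$u = \sqrt{7} \approx 2.6458$
$y{\left(j,B \right)} = B^{2} + B j$ ($y{\left(j,B \right)} = B j + B^{2} = B^{2} + B j$)
$m{\left(W \right)} = - 12 \sqrt{7}$ ($m{\left(W \right)} = 4 \left(-3\right) \sqrt{7} = - 12 \sqrt{7}$)
$A = - 12 \sqrt{7} \approx -31.749$
$A^{4} = \left(- 12 \sqrt{7}\right)^{4} = 1016064$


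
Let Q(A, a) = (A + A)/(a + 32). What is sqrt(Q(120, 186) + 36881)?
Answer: sqrt(438196241)/109 ≈ 192.05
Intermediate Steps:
Q(A, a) = 2*A/(32 + a) (Q(A, a) = (2*A)/(32 + a) = 2*A/(32 + a))
sqrt(Q(120, 186) + 36881) = sqrt(2*120/(32 + 186) + 36881) = sqrt(2*120/218 + 36881) = sqrt(2*120*(1/218) + 36881) = sqrt(120/109 + 36881) = sqrt(4020149/109) = sqrt(438196241)/109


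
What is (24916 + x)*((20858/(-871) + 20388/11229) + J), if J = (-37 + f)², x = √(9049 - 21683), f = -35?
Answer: 419298431948184/3260153 + 16828480974*I*√12634/3260153 ≈ 1.2861e+8 + 5.802e+5*I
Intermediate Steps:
x = I*√12634 (x = √(-12634) = I*√12634 ≈ 112.4*I)
J = 5184 (J = (-37 - 35)² = (-72)² = 5184)
(24916 + x)*((20858/(-871) + 20388/11229) + J) = (24916 + I*√12634)*((20858/(-871) + 20388/11229) + 5184) = (24916 + I*√12634)*((20858*(-1/871) + 20388*(1/11229)) + 5184) = (24916 + I*√12634)*((-20858/871 + 6796/3743) + 5184) = (24916 + I*√12634)*(-72152178/3260153 + 5184) = (24916 + I*√12634)*(16828480974/3260153) = 419298431948184/3260153 + 16828480974*I*√12634/3260153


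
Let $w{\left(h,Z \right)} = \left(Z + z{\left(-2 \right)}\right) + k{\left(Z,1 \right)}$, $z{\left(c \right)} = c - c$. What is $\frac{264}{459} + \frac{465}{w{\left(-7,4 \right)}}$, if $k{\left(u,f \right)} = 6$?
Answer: $\frac{14405}{306} \approx 47.075$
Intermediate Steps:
$z{\left(c \right)} = 0$
$w{\left(h,Z \right)} = 6 + Z$ ($w{\left(h,Z \right)} = \left(Z + 0\right) + 6 = Z + 6 = 6 + Z$)
$\frac{264}{459} + \frac{465}{w{\left(-7,4 \right)}} = \frac{264}{459} + \frac{465}{6 + 4} = 264 \cdot \frac{1}{459} + \frac{465}{10} = \frac{88}{153} + 465 \cdot \frac{1}{10} = \frac{88}{153} + \frac{93}{2} = \frac{14405}{306}$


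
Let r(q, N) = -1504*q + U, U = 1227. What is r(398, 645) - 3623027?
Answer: -4220392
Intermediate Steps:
r(q, N) = 1227 - 1504*q (r(q, N) = -1504*q + 1227 = 1227 - 1504*q)
r(398, 645) - 3623027 = (1227 - 1504*398) - 3623027 = (1227 - 598592) - 3623027 = -597365 - 3623027 = -4220392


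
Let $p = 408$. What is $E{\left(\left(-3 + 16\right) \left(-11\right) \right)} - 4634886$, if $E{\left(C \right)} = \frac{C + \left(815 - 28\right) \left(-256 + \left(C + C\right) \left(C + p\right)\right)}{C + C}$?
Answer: $- \frac{1265729051}{286} \approx -4.4256 \cdot 10^{6}$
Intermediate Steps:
$E{\left(C \right)} = \frac{-201472 + C + 1574 C \left(408 + C\right)}{2 C}$ ($E{\left(C \right)} = \frac{C + \left(815 - 28\right) \left(-256 + \left(C + C\right) \left(C + 408\right)\right)}{C + C} = \frac{C + 787 \left(-256 + 2 C \left(408 + C\right)\right)}{2 C} = \left(C + 787 \left(-256 + 2 C \left(408 + C\right)\right)\right) \frac{1}{2 C} = \left(C + \left(-201472 + 1574 C \left(408 + C\right)\right)\right) \frac{1}{2 C} = \left(-201472 + C + 1574 C \left(408 + C\right)\right) \frac{1}{2 C} = \frac{-201472 + C + 1574 C \left(408 + C\right)}{2 C}$)
$E{\left(\left(-3 + 16\right) \left(-11\right) \right)} - 4634886 = \left(\frac{642193}{2} - \frac{100736}{\left(-3 + 16\right) \left(-11\right)} + 787 \left(-3 + 16\right) \left(-11\right)\right) - 4634886 = \left(\frac{642193}{2} - \frac{100736}{13 \left(-11\right)} + 787 \cdot 13 \left(-11\right)\right) - 4634886 = \left(\frac{642193}{2} - \frac{100736}{-143} + 787 \left(-143\right)\right) - 4634886 = \left(\frac{642193}{2} - - \frac{100736}{143} - 112541\right) - 4634886 = \left(\frac{642193}{2} + \frac{100736}{143} - 112541\right) - 4634886 = \frac{59848345}{286} - 4634886 = - \frac{1265729051}{286}$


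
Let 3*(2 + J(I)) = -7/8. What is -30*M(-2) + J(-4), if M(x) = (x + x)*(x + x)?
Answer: -11575/24 ≈ -482.29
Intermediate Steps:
M(x) = 4*x² (M(x) = (2*x)*(2*x) = 4*x²)
J(I) = -55/24 (J(I) = -2 + (-7/8)/3 = -2 + (-7*⅛)/3 = -2 + (⅓)*(-7/8) = -2 - 7/24 = -55/24)
-30*M(-2) + J(-4) = -120*(-2)² - 55/24 = -120*4 - 55/24 = -30*16 - 55/24 = -480 - 55/24 = -11575/24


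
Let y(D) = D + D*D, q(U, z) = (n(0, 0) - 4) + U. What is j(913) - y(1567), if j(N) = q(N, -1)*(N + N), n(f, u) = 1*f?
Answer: -797222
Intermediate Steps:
n(f, u) = f
q(U, z) = -4 + U (q(U, z) = (0 - 4) + U = -4 + U)
y(D) = D + D²
j(N) = 2*N*(-4 + N) (j(N) = (-4 + N)*(N + N) = (-4 + N)*(2*N) = 2*N*(-4 + N))
j(913) - y(1567) = 2*913*(-4 + 913) - 1567*(1 + 1567) = 2*913*909 - 1567*1568 = 1659834 - 1*2457056 = 1659834 - 2457056 = -797222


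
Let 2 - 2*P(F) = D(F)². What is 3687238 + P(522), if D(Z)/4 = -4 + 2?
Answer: 3687207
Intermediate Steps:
D(Z) = -8 (D(Z) = 4*(-4 + 2) = 4*(-2) = -8)
P(F) = -31 (P(F) = 1 - ½*(-8)² = 1 - ½*64 = 1 - 32 = -31)
3687238 + P(522) = 3687238 - 31 = 3687207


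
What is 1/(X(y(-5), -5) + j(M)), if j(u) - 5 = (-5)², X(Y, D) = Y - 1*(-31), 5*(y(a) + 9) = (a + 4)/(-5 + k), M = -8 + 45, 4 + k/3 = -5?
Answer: 160/8321 ≈ 0.019228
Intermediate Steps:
k = -27 (k = -12 + 3*(-5) = -12 - 15 = -27)
M = 37
y(a) = -361/40 - a/160 (y(a) = -9 + ((a + 4)/(-5 - 27))/5 = -9 + ((4 + a)/(-32))/5 = -9 + ((4 + a)*(-1/32))/5 = -9 + (-⅛ - a/32)/5 = -9 + (-1/40 - a/160) = -361/40 - a/160)
X(Y, D) = 31 + Y (X(Y, D) = Y + 31 = 31 + Y)
j(u) = 30 (j(u) = 5 + (-5)² = 5 + 25 = 30)
1/(X(y(-5), -5) + j(M)) = 1/((31 + (-361/40 - 1/160*(-5))) + 30) = 1/((31 + (-361/40 + 1/32)) + 30) = 1/((31 - 1439/160) + 30) = 1/(3521/160 + 30) = 1/(8321/160) = 160/8321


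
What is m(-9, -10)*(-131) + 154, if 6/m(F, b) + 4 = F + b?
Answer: 4328/23 ≈ 188.17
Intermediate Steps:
m(F, b) = 6/(-4 + F + b) (m(F, b) = 6/(-4 + (F + b)) = 6/(-4 + F + b))
m(-9, -10)*(-131) + 154 = (6/(-4 - 9 - 10))*(-131) + 154 = (6/(-23))*(-131) + 154 = (6*(-1/23))*(-131) + 154 = -6/23*(-131) + 154 = 786/23 + 154 = 4328/23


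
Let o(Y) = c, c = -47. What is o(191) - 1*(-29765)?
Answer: 29718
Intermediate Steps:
o(Y) = -47
o(191) - 1*(-29765) = -47 - 1*(-29765) = -47 + 29765 = 29718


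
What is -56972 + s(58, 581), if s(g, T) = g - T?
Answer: -57495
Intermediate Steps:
-56972 + s(58, 581) = -56972 + (58 - 1*581) = -56972 + (58 - 581) = -56972 - 523 = -57495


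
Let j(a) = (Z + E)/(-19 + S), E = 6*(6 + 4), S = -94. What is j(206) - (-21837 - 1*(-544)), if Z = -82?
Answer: 2406131/113 ≈ 21293.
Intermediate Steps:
E = 60 (E = 6*10 = 60)
j(a) = 22/113 (j(a) = (-82 + 60)/(-19 - 94) = -22/(-113) = -22*(-1/113) = 22/113)
j(206) - (-21837 - 1*(-544)) = 22/113 - (-21837 - 1*(-544)) = 22/113 - (-21837 + 544) = 22/113 - 1*(-21293) = 22/113 + 21293 = 2406131/113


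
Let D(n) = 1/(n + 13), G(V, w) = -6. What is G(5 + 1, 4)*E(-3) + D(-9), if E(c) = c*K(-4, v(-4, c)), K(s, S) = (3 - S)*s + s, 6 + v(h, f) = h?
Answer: -4031/4 ≈ -1007.8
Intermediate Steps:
v(h, f) = -6 + h
K(s, S) = s + s*(3 - S) (K(s, S) = s*(3 - S) + s = s + s*(3 - S))
E(c) = -56*c (E(c) = c*(-4*(4 - (-6 - 4))) = c*(-4*(4 - 1*(-10))) = c*(-4*(4 + 10)) = c*(-4*14) = c*(-56) = -56*c)
D(n) = 1/(13 + n)
G(5 + 1, 4)*E(-3) + D(-9) = -(-336)*(-3) + 1/(13 - 9) = -6*168 + 1/4 = -1008 + 1/4 = -4031/4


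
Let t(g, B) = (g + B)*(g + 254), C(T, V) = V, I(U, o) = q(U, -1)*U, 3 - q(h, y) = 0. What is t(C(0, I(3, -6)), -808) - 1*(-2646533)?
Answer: 2436396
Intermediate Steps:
q(h, y) = 3 (q(h, y) = 3 - 1*0 = 3 + 0 = 3)
I(U, o) = 3*U
t(g, B) = (254 + g)*(B + g) (t(g, B) = (B + g)*(254 + g) = (254 + g)*(B + g))
t(C(0, I(3, -6)), -808) - 1*(-2646533) = ((3*3)**2 + 254*(-808) + 254*(3*3) - 2424*3) - 1*(-2646533) = (9**2 - 205232 + 254*9 - 808*9) + 2646533 = (81 - 205232 + 2286 - 7272) + 2646533 = -210137 + 2646533 = 2436396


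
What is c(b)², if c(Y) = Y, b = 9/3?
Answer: 9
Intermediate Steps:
b = 3 (b = 9*(⅓) = 3)
c(b)² = 3² = 9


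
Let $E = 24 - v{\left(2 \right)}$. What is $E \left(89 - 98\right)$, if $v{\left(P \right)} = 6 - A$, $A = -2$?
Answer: $-144$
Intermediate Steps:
$v{\left(P \right)} = 8$ ($v{\left(P \right)} = 6 - -2 = 6 + 2 = 8$)
$E = 16$ ($E = 24 - 8 = 16$)
$E \left(89 - 98\right) = 16 \left(89 - 98\right) = 16 \left(-9\right) = -144$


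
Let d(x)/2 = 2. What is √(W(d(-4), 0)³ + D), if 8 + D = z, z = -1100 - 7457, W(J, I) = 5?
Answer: 2*I*√2110 ≈ 91.87*I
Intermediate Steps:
d(x) = 4 (d(x) = 2*2 = 4)
z = -8557
D = -8565 (D = -8 - 8557 = -8565)
√(W(d(-4), 0)³ + D) = √(5³ - 8565) = √(125 - 8565) = √(-8440) = 2*I*√2110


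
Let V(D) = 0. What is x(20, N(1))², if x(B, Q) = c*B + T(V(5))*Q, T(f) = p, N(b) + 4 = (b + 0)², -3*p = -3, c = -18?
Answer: 131769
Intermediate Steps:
p = 1 (p = -⅓*(-3) = 1)
N(b) = -4 + b² (N(b) = -4 + (b + 0)² = -4 + b²)
T(f) = 1
x(B, Q) = Q - 18*B (x(B, Q) = -18*B + 1*Q = -18*B + Q = Q - 18*B)
x(20, N(1))² = ((-4 + 1²) - 18*20)² = ((-4 + 1) - 360)² = (-3 - 360)² = (-363)² = 131769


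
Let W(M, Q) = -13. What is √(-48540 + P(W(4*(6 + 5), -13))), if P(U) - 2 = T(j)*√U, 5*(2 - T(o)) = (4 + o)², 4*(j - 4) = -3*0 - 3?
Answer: √(-19415200 - 3405*I*√13)/20 ≈ 0.069656 - 220.31*I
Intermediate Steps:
j = 13/4 (j = 4 + (-3*0 - 3)/4 = 4 + (0 - 3)/4 = 4 + (¼)*(-3) = 4 - ¾ = 13/4 ≈ 3.2500)
T(o) = 2 - (4 + o)²/5
P(U) = 2 - 681*√U/80 (P(U) = 2 + (2 - (4 + 13/4)²/5)*√U = 2 + (2 - (29/4)²/5)*√U = 2 + (2 - ⅕*841/16)*√U = 2 + (2 - 841/80)*√U = 2 - 681*√U/80)
√(-48540 + P(W(4*(6 + 5), -13))) = √(-48540 + (2 - 681*I*√13/80)) = √(-48538 - 681*I*√13/80)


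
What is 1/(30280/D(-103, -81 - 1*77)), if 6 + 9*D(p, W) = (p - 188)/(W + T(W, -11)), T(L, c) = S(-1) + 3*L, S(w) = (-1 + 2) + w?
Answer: -389/19136960 ≈ -2.0327e-5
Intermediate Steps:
S(w) = 1 + w
T(L, c) = 3*L (T(L, c) = (1 - 1) + 3*L = 0 + 3*L = 3*L)
D(p, W) = -⅔ + (-188 + p)/(36*W) (D(p, W) = -⅔ + ((p - 188)/(W + 3*W))/9 = -⅔ + ((-188 + p)/((4*W)))/9 = -⅔ + ((-188 + p)*(1/(4*W)))/9 = -⅔ + ((-188 + p)/(4*W))/9 = -⅔ + (-188 + p)/(36*W))
1/(30280/D(-103, -81 - 1*77)) = 1/(30280/(((-188 - 103 - 24*(-81 - 1*77))/(36*(-81 - 1*77))))) = 1/(30280/(((-188 - 103 - 24*(-81 - 77))/(36*(-81 - 77))))) = 1/(30280/(((1/36)*(-188 - 103 - 24*(-158))/(-158)))) = 1/(30280/(((1/36)*(-1/158)*(-188 - 103 + 3792)))) = 1/(30280/(((1/36)*(-1/158)*3501))) = 1/(30280/(-389/632)) = 1/(30280*(-632/389)) = 1/(-19136960/389) = -389/19136960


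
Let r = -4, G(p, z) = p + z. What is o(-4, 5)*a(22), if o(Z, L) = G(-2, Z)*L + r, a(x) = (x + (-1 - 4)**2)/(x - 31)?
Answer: 1598/9 ≈ 177.56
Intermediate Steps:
a(x) = (25 + x)/(-31 + x) (a(x) = (x + (-5)**2)/(-31 + x) = (x + 25)/(-31 + x) = (25 + x)/(-31 + x))
o(Z, L) = -4 + L*(-2 + Z) (o(Z, L) = (-2 + Z)*L - 4 = L*(-2 + Z) - 4 = -4 + L*(-2 + Z))
o(-4, 5)*a(22) = (-4 + 5*(-2 - 4))*((25 + 22)/(-31 + 22)) = (-4 + 5*(-6))*(47/(-9)) = (-4 - 30)*(-1/9*47) = -34*(-47/9) = 1598/9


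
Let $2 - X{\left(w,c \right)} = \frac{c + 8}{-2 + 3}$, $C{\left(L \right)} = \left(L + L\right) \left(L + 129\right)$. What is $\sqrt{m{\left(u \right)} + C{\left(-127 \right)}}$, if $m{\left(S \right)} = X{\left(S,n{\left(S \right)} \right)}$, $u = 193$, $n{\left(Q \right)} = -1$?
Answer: $3 i \sqrt{57} \approx 22.65 i$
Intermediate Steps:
$C{\left(L \right)} = 2 L \left(129 + L\right)$
$X{\left(w,c \right)} = -6 - c$ ($X{\left(w,c \right)} = 2 - \frac{c + 8}{-2 + 3} = 2 - \frac{8 + c}{1} = 2 - \left(8 + c\right) 1 = 2 - \left(8 + c\right) = -6 - c$)
$m{\left(S \right)} = -5$ ($m{\left(S \right)} = -6 - -1 = -6 + 1 = -5$)
$\sqrt{m{\left(u \right)} + C{\left(-127 \right)}} = \sqrt{-5 + 2 \left(-127\right) \left(129 - 127\right)} = \sqrt{-5 + 2 \left(-127\right) 2} = \sqrt{-5 - 508} = \sqrt{-513} = 3 i \sqrt{57}$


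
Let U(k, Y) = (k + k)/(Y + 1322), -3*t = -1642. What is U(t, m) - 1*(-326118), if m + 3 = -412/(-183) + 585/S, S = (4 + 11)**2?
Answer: 98758890463/302831 ≈ 3.2612e+5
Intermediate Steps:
t = 1642/3 (t = -1/3*(-1642) = 1642/3 ≈ 547.33)
S = 225 (S = 15**2 = 225)
m = 1694/915 (m = -3 + (-412/(-183) + 585/225) = -3 + (-412*(-1/183) + 585*(1/225)) = -3 + (412/183 + 13/5) = -3 + 4439/915 = 1694/915 ≈ 1.8514)
U(k, Y) = 2*k/(1322 + Y) (U(k, Y) = (2*k)/(1322 + Y) = 2*k/(1322 + Y))
U(t, m) - 1*(-326118) = 2*(1642/3)/(1322 + 1694/915) - 1*(-326118) = 2*(1642/3)/(1211324/915) + 326118 = 2*(1642/3)*(915/1211324) + 326118 = 250405/302831 + 326118 = 98758890463/302831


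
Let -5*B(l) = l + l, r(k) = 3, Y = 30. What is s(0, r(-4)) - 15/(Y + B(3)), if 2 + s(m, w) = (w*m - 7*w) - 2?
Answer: -1225/48 ≈ -25.521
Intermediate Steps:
s(m, w) = -4 - 7*w + m*w (s(m, w) = -2 + ((w*m - 7*w) - 2) = -2 + ((m*w - 7*w) - 2) = -2 + ((-7*w + m*w) - 2) = -2 + (-2 - 7*w + m*w) = -4 - 7*w + m*w)
B(l) = -2*l/5 (B(l) = -(l + l)/5 = -2*l/5)
s(0, r(-4)) - 15/(Y + B(3)) = (-4 - 7*3 + 0*3) - 15/(30 - 2/5*3) = (-4 - 21 + 0) - 15/(30 - 6/5) = -25 - 15/(144/5) = -25 + (5/144)*(-15) = -25 - 25/48 = -1225/48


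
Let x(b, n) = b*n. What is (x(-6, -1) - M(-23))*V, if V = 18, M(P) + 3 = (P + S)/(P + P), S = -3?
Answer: 3492/23 ≈ 151.83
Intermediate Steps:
M(P) = -3 + (-3 + P)/(2*P) (M(P) = -3 + (P - 3)/(P + P) = -3 + (-3 + P)/((2*P)) = -3 + (-3 + P)*(1/(2*P)) = -3 + (-3 + P)/(2*P))
(x(-6, -1) - M(-23))*V = (-6*(-1) - (-3 - 5*(-23))/(2*(-23)))*18 = (6 - (-1)*(-3 + 115)/(2*23))*18 = (6 - (-1)*112/(2*23))*18 = (6 - 1*(-56/23))*18 = (6 + 56/23)*18 = (194/23)*18 = 3492/23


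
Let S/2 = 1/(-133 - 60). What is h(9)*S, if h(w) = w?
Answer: -18/193 ≈ -0.093264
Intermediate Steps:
S = -2/193 (S = 2/(-133 - 60) = 2/(-193) = 2*(-1/193) = -2/193 ≈ -0.010363)
h(9)*S = 9*(-2/193) = -18/193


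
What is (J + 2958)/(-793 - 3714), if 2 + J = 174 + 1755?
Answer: -4885/4507 ≈ -1.0839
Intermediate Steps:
J = 1927 (J = -2 + (174 + 1755) = -2 + 1929 = 1927)
(J + 2958)/(-793 - 3714) = (1927 + 2958)/(-793 - 3714) = 4885/(-4507) = 4885*(-1/4507) = -4885/4507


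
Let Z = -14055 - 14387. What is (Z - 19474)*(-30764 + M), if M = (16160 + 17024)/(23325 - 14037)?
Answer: 190135245344/129 ≈ 1.4739e+9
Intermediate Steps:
M = 4148/1161 (M = 33184/9288 = 33184*(1/9288) = 4148/1161 ≈ 3.5728)
Z = -28442
(Z - 19474)*(-30764 + M) = (-28442 - 19474)*(-30764 + 4148/1161) = -47916*(-35712856/1161) = 190135245344/129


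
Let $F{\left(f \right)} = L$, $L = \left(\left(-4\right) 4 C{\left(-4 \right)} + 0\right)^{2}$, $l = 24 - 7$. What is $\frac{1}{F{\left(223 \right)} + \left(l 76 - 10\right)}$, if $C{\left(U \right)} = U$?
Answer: $\frac{1}{5378} \approx 0.00018594$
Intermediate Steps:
$l = 17$
$L = 4096$ ($L = \left(\left(-4\right) 4 \left(-4\right) + 0\right)^{2} = \left(\left(-16\right) \left(-4\right) + 0\right)^{2} = \left(64 + 0\right)^{2} = 64^{2} = 4096$)
$F{\left(f \right)} = 4096$
$\frac{1}{F{\left(223 \right)} + \left(l 76 - 10\right)} = \frac{1}{4096 + \left(17 \cdot 76 - 10\right)} = \frac{1}{4096 + \left(1292 - 10\right)} = \frac{1}{4096 + 1282} = \frac{1}{5378}$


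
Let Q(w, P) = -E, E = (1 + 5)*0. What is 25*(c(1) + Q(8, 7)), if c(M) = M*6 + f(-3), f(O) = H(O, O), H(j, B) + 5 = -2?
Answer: -25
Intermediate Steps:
H(j, B) = -7 (H(j, B) = -5 - 2 = -7)
f(O) = -7
c(M) = -7 + 6*M (c(M) = M*6 - 7 = 6*M - 7 = -7 + 6*M)
E = 0 (E = 6*0 = 0)
Q(w, P) = 0 (Q(w, P) = -1*0 = 0)
25*(c(1) + Q(8, 7)) = 25*((-7 + 6*1) + 0) = 25*((-7 + 6) + 0) = 25*(-1 + 0) = 25*(-1) = -25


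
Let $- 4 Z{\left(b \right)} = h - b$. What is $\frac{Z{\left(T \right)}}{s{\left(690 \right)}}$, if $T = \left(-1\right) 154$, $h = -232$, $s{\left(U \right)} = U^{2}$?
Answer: $\frac{13}{317400} \approx 4.0958 \cdot 10^{-5}$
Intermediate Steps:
$T = -154$
$Z{\left(b \right)} = 58 + \frac{b}{4}$ ($Z{\left(b \right)} = - \frac{-232 - b}{4} = 58 + \frac{b}{4}$)
$\frac{Z{\left(T \right)}}{s{\left(690 \right)}} = \frac{58 + \frac{1}{4} \left(-154\right)}{690^{2}} = \frac{58 - \frac{77}{2}}{476100} = \frac{39}{2} \cdot \frac{1}{476100} = \frac{13}{317400}$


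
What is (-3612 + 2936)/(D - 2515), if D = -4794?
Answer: 676/7309 ≈ 0.092489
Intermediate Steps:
(-3612 + 2936)/(D - 2515) = (-3612 + 2936)/(-4794 - 2515) = -676/(-7309) = -676*(-1/7309) = 676/7309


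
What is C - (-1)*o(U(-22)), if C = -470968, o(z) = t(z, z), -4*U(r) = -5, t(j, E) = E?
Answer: -1883867/4 ≈ -4.7097e+5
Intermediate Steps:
U(r) = 5/4 (U(r) = -¼*(-5) = 5/4)
o(z) = z
C - (-1)*o(U(-22)) = -470968 - (-1)*5/4 = -470968 - 1*(-5/4) = -470968 + 5/4 = -1883867/4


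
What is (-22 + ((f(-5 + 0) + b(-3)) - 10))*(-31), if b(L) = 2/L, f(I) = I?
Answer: 3503/3 ≈ 1167.7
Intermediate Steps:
(-22 + ((f(-5 + 0) + b(-3)) - 10))*(-31) = (-22 + (((-5 + 0) + 2/(-3)) - 10))*(-31) = (-22 + ((-5 + 2*(-1/3)) - 10))*(-31) = (-22 + ((-5 - 2/3) - 10))*(-31) = (-22 + (-17/3 - 10))*(-31) = (-22 - 47/3)*(-31) = -113/3*(-31) = 3503/3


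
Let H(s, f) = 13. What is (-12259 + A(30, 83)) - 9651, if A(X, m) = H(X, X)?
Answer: -21897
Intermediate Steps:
A(X, m) = 13
(-12259 + A(30, 83)) - 9651 = (-12259 + 13) - 9651 = -12246 - 9651 = -21897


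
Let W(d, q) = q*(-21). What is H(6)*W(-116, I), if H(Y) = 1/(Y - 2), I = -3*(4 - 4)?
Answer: 0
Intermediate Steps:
I = 0 (I = -3*0 = 0)
W(d, q) = -21*q
H(Y) = 1/(-2 + Y)
H(6)*W(-116, I) = (-21*0)/(-2 + 6) = 0/4 = (¼)*0 = 0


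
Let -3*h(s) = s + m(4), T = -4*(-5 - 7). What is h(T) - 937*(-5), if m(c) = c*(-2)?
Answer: 14015/3 ≈ 4671.7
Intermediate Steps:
T = 48 (T = -4*(-12) = 48)
m(c) = -2*c
h(s) = 8/3 - s/3 (h(s) = -(s - 2*4)/3 = -(s - 8)/3 = -(-8 + s)/3 = 8/3 - s/3)
h(T) - 937*(-5) = (8/3 - 1/3*48) - 937*(-5) = (8/3 - 16) - 1*(-4685) = -40/3 + 4685 = 14015/3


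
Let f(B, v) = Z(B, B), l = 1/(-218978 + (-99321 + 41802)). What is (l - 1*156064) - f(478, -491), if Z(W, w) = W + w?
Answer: -43415558941/276497 ≈ -1.5702e+5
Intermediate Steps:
l = -1/276497 (l = 1/(-218978 - 57519) = 1/(-276497) = -1/276497 ≈ -3.6167e-6)
f(B, v) = 2*B (f(B, v) = B + B = 2*B)
(l - 1*156064) - f(478, -491) = (-1/276497 - 1*156064) - 2*478 = (-1/276497 - 156064) - 1*956 = -43151227809/276497 - 956 = -43415558941/276497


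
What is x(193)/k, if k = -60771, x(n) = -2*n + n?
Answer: 193/60771 ≈ 0.0031759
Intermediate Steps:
x(n) = -n
x(193)/k = -1*193/(-60771) = -193*(-1/60771) = 193/60771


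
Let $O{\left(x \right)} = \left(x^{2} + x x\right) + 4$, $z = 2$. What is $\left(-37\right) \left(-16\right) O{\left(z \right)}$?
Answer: $7104$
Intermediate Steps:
$O{\left(x \right)} = 4 + 2 x^{2}$ ($O{\left(x \right)} = \left(x^{2} + x^{2}\right) + 4 = 2 x^{2} + 4 = 4 + 2 x^{2}$)
$\left(-37\right) \left(-16\right) O{\left(z \right)} = \left(-37\right) \left(-16\right) \left(4 + 2 \cdot 2^{2}\right) = 592 \left(4 + 2 \cdot 4\right) = 592 \left(4 + 8\right) = 592 \cdot 12 = 7104$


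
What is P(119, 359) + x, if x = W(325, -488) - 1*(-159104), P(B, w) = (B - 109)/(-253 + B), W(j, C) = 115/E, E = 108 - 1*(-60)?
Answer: 1790881489/11256 ≈ 1.5910e+5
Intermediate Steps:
E = 168 (E = 108 + 60 = 168)
W(j, C) = 115/168
P(B, w) = (-109 + B)/(-253 + B)
x = 26729587/168 (x = 115/168 - 1*(-159104) = 115/168 + 159104 = 26729587/168 ≈ 1.5910e+5)
P(119, 359) + x = (-109 + 119)/(-253 + 119) + 26729587/168 = 10/(-134) + 26729587/168 = -1/134*10 + 26729587/168 = -5/67 + 26729587/168 = 1790881489/11256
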